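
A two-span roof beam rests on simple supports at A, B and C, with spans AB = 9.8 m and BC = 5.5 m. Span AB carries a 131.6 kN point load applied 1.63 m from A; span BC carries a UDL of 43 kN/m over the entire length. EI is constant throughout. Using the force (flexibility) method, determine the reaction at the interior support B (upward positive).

R_B = 175.7 kN

Insert a hinge at B; M_B is the redundant, and each span becomes simply supported.
Discontinuity in slope at B on the released structure — sum the simple-span end rotations:
  span AB: point load 131.6 at a = 1.63: Pab(L + a)/(6LEI) = 340.7/EI
  span BC: UDL 43: wL³/(24EI) = 298.1/EI
  relative rotation θ_0 = (340.7 + 298.1)/EI = 638.8/EI
A unit hogging moment at B produces rotation L₁/(3EI) + L₂/(3EI) = 5.1/EI.
Slope continuity at B: θ_0 = M_B·5.1/EI, so M_B = 638.8/5.1 = 125.2 kN·m (hogging).
Span AB, ΣM about A with M_B applied at B: R_B^{AB}·9.8 = 214.5 + 125.2, so R_B^{AB} = 34.67 kN and R_A = 131.6 − 34.67 = 96.93 kN.
Span BC, ΣM about C: R_B^{BC}·5.5 = 650.4 + 125.2, so R_B^{BC} = 141 kN and R_C = 236.5 − 141 = 95.48 kN.
R_B = 34.67 + 141 = 175.7 kN.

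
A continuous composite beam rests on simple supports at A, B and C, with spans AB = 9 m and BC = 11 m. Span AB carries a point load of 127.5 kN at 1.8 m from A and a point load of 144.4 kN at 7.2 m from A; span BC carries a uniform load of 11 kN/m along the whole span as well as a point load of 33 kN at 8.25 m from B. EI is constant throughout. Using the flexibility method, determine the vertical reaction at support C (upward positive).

Take M_B as the redundant. Released structure: two simple spans AB and BC with a hinge at B.
End slopes at the hinge B, treating each span as simply supported:
  span AB: point load 127.5 at a = 1.8: Pab(L + a)/(6LEI) = 330.5/EI
  span AB: point load 144.4 at a = 7.2: Pab(L + a)/(6LEI) = 561.4/EI
  span BC: UDL 11: wL³/(24EI) = 610/EI
  span BC: point load 33 at a = 8.25: Pab(L + b)/(6LEI) = 156/EI
  relative rotation θ_0 = (891.9 + 766)/EI = 1658/EI
A unit hogging moment at B produces rotation L₁/(3EI) + L₂/(3EI) = 6.667/EI.
Compatibility: M_B·(L₁+L₂)/(3EI) = θ_0, giving M_B = 248.7 kN·m (hogging).
Span BC, ΣM about C: R_B^{BC}·11 = 756.2 + 248.7, so R_B^{BC} = 91.36 kN and R_C = 154 − 91.36 = 62.64 kN.

R_C = 62.64 kN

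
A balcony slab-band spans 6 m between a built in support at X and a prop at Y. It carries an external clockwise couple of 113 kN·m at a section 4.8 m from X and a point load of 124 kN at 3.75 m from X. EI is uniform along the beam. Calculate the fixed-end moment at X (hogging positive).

M_X = 70.16 kN·m

Take the reaction at Y as the redundant and release it; the primary structure is a cantilever fixed at X.
Deflection at Y on the released cantilever, summing each load's contribution:
  clockwise couple 113 at a = 4.8: M₀a(2L − a)/(2EI) = 1953/EI
  point load 124 at a = 3.75: Pa²(3L − a)/(6EI) = 4141/EI
  δ_0 = 6094/EI
Tip deflection under a unit load at Y: L³/(3EI) = 72/EI.
The prop prevents deflection at Y: R_Y = δ_0/δ_{YY} = 6094/72 = 84.64 kN.
Moment equilibrium about X: M_X = Σ(load moments about X) − R_Y·L = 578 − 84.64×6 = 70.16 kN·m.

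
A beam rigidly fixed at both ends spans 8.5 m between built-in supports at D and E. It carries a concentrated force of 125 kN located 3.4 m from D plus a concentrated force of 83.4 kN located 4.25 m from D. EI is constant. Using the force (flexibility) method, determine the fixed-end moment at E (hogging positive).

Release both end moments; the primary structure is a simply-supported span DE with redundants M_D and M_E.
On the primary (simply-supported) span, the end slopes from the loading are:
  at D: point load 125 at a = 3.4: Pab(L + b)/(6LEI) = 578/EI
  at E: point load 125 at a = 3.4: Pab(L + a)/(6LEI) = 505.8/EI
  at D: point load 83.4 at a = 4.25: Pab(L + b)/(6LEI) = 376.6/EI
  at E: point load 83.4 at a = 4.25: Pab(L + a)/(6LEI) = 376.6/EI
  θ_D0 = 954.6/EI,  θ_E0 = 882.4/EI
Flexibility coefficients: a unit moment at one end gives L/(3EI) there and L/(6EI) at the far end, so f₁₁ = f₂₂ = 2.833/EI and f₁₂ = f₂₁ = 1.417/EI.
Compatibility — zero rotation at each built-in end:
  2.833 M_D + 1.417 M_E = 954.6
  1.417 M_D + 2.833 M_E = 882.4
Solving the pair gives M_D = 241.6 kN·m and M_E = 190.6 kN·m (hogging).

M_E = 190.6 kN·m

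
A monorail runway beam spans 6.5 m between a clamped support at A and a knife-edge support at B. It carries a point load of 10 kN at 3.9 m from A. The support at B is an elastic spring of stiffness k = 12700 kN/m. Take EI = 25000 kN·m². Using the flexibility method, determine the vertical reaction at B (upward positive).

R_B = 4.229 kN

Choose R_B as the redundant. The primary structure is the cantilever fixed at A.
Primary-structure tip deflection at B by superposition:
  point load 10 at a = 3.9: Pa²(3L − a)/(6EI) = 395.5/EI
Tip deflection under a unit load at B: L³/(3EI) = 91.54/EI.
With EI = 25000 kN·m²: δ_0 = 0.015818 m and δ_{BB} = 0.003662 m/kN.
Compatibility — the spring shortens by R_B/k under the reaction it provides: δ_0 − R_B·δ_{BB} = R_B/k. With 1/k = 0.000079 m/kN, R_B = δ_0 / (δ_{BB} + 1/k) = 0.015818 / (0.003662 + 0.000079) = 4.229 kN.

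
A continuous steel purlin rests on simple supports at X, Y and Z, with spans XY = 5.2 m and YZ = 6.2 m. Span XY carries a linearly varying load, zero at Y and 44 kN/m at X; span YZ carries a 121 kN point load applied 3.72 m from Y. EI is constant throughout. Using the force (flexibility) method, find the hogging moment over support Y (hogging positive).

M_Y = 100.2 kN·m

Insert a hinge at Y; M_Y is the redundant, and each span becomes simply supported.
Discontinuity in slope at Y on the released structure — sum the simple-span end rotations:
  span XY: triangular load, peak 44: 7w₀L³/(360EI) = 120.3/EI
  span YZ: point load 121 at a = 3.72: Pab(L + b)/(6LEI) = 260.5/EI
  relative rotation θ_0 = (120.3 + 260.5)/EI = 380.8/EI
A unit hogging moment at Y produces rotation L₁/(3EI) + L₂/(3EI) = 3.8/EI.
Compatibility: M_Y·(L₁+L₂)/(3EI) = θ_0, giving M_Y = 100.2 kN·m (hogging).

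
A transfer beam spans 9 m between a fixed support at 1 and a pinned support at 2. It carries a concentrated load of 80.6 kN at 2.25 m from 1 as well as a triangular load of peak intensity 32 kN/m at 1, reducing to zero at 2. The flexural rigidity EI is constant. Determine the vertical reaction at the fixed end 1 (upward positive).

Take the reaction at 2 as the redundant and release it; the primary structure is a cantilever fixed at 1.
Free-end deflection of the primary structure under the applied loading (downward +):
  point load 80.6 at a = 2.25: Pa²(3L − a)/(6EI) = 1683/EI
  triangular load, peak 32 at the fixed end: w₀L⁴/(30EI) = 6998/EI
  δ_0 = 8682/EI
Tip deflection under a unit load at 2: L³/(3EI) = 243/EI.
Compatibility at 2: δ_0 − R_2·δ_{22} = 0, so R_2 = 8682/243 = 35.73 kN.
Vertical equilibrium: R_1 = ΣP − R_2 = 224.6 − 35.73 = 188.9 kN.

R_1 = 188.9 kN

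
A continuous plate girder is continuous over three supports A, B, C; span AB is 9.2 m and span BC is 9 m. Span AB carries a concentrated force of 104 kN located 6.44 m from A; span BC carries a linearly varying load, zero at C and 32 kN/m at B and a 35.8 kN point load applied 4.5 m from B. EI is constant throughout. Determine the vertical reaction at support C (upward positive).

R_C = 43.49 kN

Take M_B as the redundant. Released structure: two simple spans AB and BC with a hinge at B.
End slopes at the hinge B, treating each span as simply supported:
  span AB: point load 104 at a = 6.44: Pab(L + a)/(6LEI) = 523.8/EI
  span BC: triangular load, peak 32: w₀L³/(45EI) = 518.4/EI
  span BC: point load 35.8 at a = 4.5: Pab(L + b)/(6LEI) = 181.2/EI
  relative rotation θ_0 = (523.8 + 699.6)/EI = 1223/EI
A unit hogging moment at B produces rotation L₁/(3EI) + L₂/(3EI) = 6.067/EI.
Compatibility: M_B·(L₁+L₂)/(3EI) = θ_0, giving M_B = 201.7 kN·m (hogging).
Span BC, ΣM about C: R_B^{BC}·9 = 1025 + 201.7, so R_B^{BC} = 136.3 kN and R_C = 179.8 − 136.3 = 43.49 kN.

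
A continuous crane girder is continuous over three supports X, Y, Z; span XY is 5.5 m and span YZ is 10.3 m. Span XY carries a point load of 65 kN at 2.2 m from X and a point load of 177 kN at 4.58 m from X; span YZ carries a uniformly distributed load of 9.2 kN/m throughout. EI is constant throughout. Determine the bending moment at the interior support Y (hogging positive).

M_Y = 143.7 kN·m

Release continuity at Y by inserting a hinge; the redundant is the internal moment M_Y. The primary structure is two simply-supported spans XY and YZ.
Discontinuity in slope at Y on the released structure — sum the simple-span end rotations:
  span XY: point load 65 at a = 2.2: Pab(L + a)/(6LEI) = 110.1/EI
  span XY: point load 177 at a = 4.58: Pab(L + a)/(6LEI) = 227.8/EI
  span YZ: UDL 9.2: wL³/(24EI) = 418.9/EI
  relative rotation θ_0 = (337.9 + 418.9)/EI = 756.8/EI
A unit hogging moment at Y produces rotation L₁/(3EI) + L₂/(3EI) = 5.267/EI.
Slope continuity at Y: θ_0 = M_Y·5.267/EI, so M_Y = 756.8/5.267 = 143.7 kN·m (hogging).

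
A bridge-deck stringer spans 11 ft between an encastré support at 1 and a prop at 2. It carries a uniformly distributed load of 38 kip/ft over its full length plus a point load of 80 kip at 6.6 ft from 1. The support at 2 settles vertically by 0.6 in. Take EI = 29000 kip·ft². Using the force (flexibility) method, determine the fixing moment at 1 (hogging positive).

Remove the prop at 2; the released (primary) structure is a cantilever built in at 1.
Downward deflection at the released point 2 due to the loads:
  UDL 38: wL⁴/(8EI) = 69545/EI
  point load 80 at a = 6.6: Pa²(3L − a)/(6EI) = 15333/EI
  δ_0 = 84878/EI
Tip deflection under a unit load at 2: L³/(3EI) = 443.7/EI.
With EI = 29000 kip·ft²: δ_0 = 2.9268 ft and δ_{22} = 0.015299 ft/kip.
Compatibility — the beam at 2 must follow the support down by 0.05 ft: δ_0 − R_2·δ_{22} = 0.05, so R_2 = (2.9268 − 0.05)/0.015299 = 188 kip.
Moment equilibrium about 1: M_1 = Σ(load moments about 1) − R_2·L = 2827 − 188×11 = 758.5 kip·ft.

M_1 = 758.5 kip·ft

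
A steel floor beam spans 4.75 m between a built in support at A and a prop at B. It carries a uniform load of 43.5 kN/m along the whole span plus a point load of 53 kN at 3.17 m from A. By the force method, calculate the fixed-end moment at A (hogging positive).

M_A = 159.9 kN·m

Remove the prop at B; the released (primary) structure is a cantilever built in at A.
Deflection at B on the released cantilever, summing each load's contribution:
  UDL 43.5: wL⁴/(8EI) = 2768/EI
  point load 53 at a = 3.17: Pa²(3L − a)/(6EI) = 983.5/EI
  δ_0 = 3752/EI
Flexibility coefficient — unit upward force at B: δ_{BB} = L³/(3EI) = 35.72/EI.
Compatibility at B: δ_0 − R_B·δ_{BB} = 0, so R_B = 3752/35.72 = 105 kN.
Moment equilibrium about A: M_A = Σ(load moments about A) − R_B·L = 658.7 − 105×4.75 = 159.9 kN·m.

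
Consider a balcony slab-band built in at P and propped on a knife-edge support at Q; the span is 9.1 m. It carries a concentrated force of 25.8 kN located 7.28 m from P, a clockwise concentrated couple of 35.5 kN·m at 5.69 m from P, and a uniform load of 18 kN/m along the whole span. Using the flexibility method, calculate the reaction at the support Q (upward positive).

R_Q = 84.62 kN

Release the roller at Q. Primary structure: cantilever fixed at P.
Primary-structure tip deflection at Q by superposition:
  point load 25.8 at a = 7.28: Pa²(3L − a)/(6EI) = 4562/EI
  clockwise couple 35.5 at a = 5.69: M₀a(2L − a)/(2EI) = 1263/EI
  UDL 18: wL⁴/(8EI) = 15429/EI
  δ_0 = 21255/EI
Flexibility coefficient — unit upward force at Q: δ_{QQ} = L³/(3EI) = 251.2/EI.
The prop prevents deflection at Q: R_Q = δ_0/δ_{QQ} = 21255/251.2 = 84.62 kN.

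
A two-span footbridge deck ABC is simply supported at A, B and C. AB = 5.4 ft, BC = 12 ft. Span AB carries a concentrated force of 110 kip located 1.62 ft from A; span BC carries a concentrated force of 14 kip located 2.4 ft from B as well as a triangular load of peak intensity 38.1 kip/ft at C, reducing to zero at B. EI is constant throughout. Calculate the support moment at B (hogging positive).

Release continuity at B by inserting a hinge; the redundant is the internal moment M_B. The primary structure is two simply-supported spans AB and BC.
Rotations at B on the released spans (each span's end-slope, ×1/EI):
  span AB: point load 110 at a = 1.62: Pab(L + a)/(6LEI) = 145.9/EI
  span BC: point load 14 at a = 2.4: Pab(L + b)/(6LEI) = 96.77/EI
  span BC: triangular load, peak 38.1: 7w₀L³/(360EI) = 1280/EI
  relative rotation θ_0 = (145.9 + 1377)/EI = 1523/EI
A unit hogging moment at B produces rotation L₁/(3EI) + L₂/(3EI) = 5.8/EI.
Compatibility: M_B·(L₁+L₂)/(3EI) = θ_0, giving M_B = 262.6 kip·ft (hogging).

M_B = 262.6 kip·ft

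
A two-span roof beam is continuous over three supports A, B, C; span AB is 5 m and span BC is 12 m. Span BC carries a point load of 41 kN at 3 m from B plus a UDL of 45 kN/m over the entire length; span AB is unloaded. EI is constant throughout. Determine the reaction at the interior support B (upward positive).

R_B = 478.9 kN

Insert a hinge at B; M_B is the redundant, and each span becomes simply supported.
Rotations at B on the released spans (each span's end-slope, ×1/EI):
  span BC: point load 41 at a = 3: Pab(L + b)/(6LEI) = 322.9/EI
  span BC: UDL 45: wL³/(24EI) = 3240/EI
  relative rotation θ_0 = (0 + 3563)/EI = 3563/EI
A unit hogging moment at B produces rotation L₁/(3EI) + L₂/(3EI) = 5.667/EI.
Compatibility: M_B·(L₁+L₂)/(3EI) = θ_0, giving M_B = 628.7 kN·m (hogging).
Span AB, ΣM about A with M_B applied at B: R_B^{AB}·5 = 0 + 628.7, so R_B^{AB} = 125.7 kN and R_A = 0 − 125.7 = -125.7 kN.
Span BC, ΣM about C: R_B^{BC}·12 = 3609 + 628.7, so R_B^{BC} = 353.1 kN and R_C = 581 − 353.1 = 227.9 kN.
R_B = 125.7 + 353.1 = 478.9 kN.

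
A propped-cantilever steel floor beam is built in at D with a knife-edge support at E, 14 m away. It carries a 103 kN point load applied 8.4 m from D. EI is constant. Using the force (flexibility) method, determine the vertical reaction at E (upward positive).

R_E = 44.5 kN

Take the reaction at E as the redundant and release it; the primary structure is a cantilever fixed at D.
Deflection at E on the released cantilever, summing each load's contribution:
  point load 103 at a = 8.4: Pa²(3L − a)/(6EI) = 40699/EI
Flexibility coefficient — unit upward force at E: δ_{EE} = L³/(3EI) = 914.7/EI.
Compatibility at E: δ_0 − R_E·δ_{EE} = 0, so R_E = 40699/914.7 = 44.5 kN.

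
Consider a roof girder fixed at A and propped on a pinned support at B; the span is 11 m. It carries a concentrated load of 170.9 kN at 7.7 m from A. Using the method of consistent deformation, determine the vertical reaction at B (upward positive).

R_B = 96.3 kN

Choose R_B as the redundant. The primary structure is the cantilever fixed at A.
Primary-structure tip deflection at B by superposition:
  point load 170.9 at a = 7.7: Pa²(3L − a)/(6EI) = 42726/EI
Tip deflection under a unit load at B: L³/(3EI) = 443.7/EI.
The prop prevents deflection at B: R_B = δ_0/δ_{BB} = 42726/443.7 = 96.3 kN.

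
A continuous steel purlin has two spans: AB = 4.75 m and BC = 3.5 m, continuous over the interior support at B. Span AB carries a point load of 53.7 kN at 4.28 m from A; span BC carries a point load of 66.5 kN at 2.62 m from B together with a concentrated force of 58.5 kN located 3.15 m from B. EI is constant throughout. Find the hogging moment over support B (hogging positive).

Take M_B as the redundant. Released structure: two simple spans AB and BC with a hinge at B.
End slopes at the hinge B, treating each span as simply supported:
  span AB: point load 53.7 at a = 4.28: Pab(L + a)/(6LEI) = 34.23/EI
  span BC: point load 66.5 at a = 2.62: Pab(L + b)/(6LEI) = 31.98/EI
  span BC: point load 58.5 at a = 3.15: Pab(L + b)/(6LEI) = 11.82/EI
  relative rotation θ_0 = (34.23 + 43.8)/EI = 78.03/EI
A unit hogging moment at B produces rotation L₁/(3EI) + L₂/(3EI) = 2.75/EI.
Slope continuity at B: θ_0 = M_B·2.75/EI, so M_B = 78.03/2.75 = 28.37 kN·m (hogging).

M_B = 28.37 kN·m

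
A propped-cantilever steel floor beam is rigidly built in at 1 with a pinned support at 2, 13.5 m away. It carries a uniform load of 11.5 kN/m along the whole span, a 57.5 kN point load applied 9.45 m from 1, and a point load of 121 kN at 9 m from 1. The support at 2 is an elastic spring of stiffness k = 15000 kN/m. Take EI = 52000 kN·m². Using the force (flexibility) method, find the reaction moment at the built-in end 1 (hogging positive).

M_1 = 618.7 kN·m

Choose R_2 as the redundant. The primary structure is the cantilever fixed at 1.
Downward deflection at the released point 2 due to the loads:
  UDL 11.5: wL⁴/(8EI) = 47747/EI
  point load 57.5 at a = 9.45: Pa²(3L − a)/(6EI) = 26573/EI
  point load 121 at a = 9: Pa²(3L − a)/(6EI) = 51455/EI
  δ_0 = 125775/EI
Tip deflection under a unit load at 2: L³/(3EI) = 820.1/EI.
With EI = 52000 kN·m²: δ_0 = 2.4187 m and δ_{22} = 0.015772 m/kN.
Compatibility — the spring shortens by R_2/k under the reaction it provides: δ_0 − R_2·δ_{22} = R_2/k. With 1/k = 0.000067 m/kN, R_2 = δ_0 / (δ_{22} + 1/k) = 2.4187 / (0.015772 + 0.000067) = 152.7 kN.
Moment equilibrium about 1: M_1 = Σ(load moments about 1) − R_2·L = 2680 − 152.7×13.5 = 618.7 kN·m.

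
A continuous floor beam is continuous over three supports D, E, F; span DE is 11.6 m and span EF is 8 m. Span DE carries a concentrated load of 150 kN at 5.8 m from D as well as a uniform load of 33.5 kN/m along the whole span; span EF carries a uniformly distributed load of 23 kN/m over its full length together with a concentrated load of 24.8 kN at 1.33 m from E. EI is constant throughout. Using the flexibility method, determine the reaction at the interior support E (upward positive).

Take M_E as the redundant. Released structure: two simple spans DE and EF with a hinge at E.
Discontinuity in slope at E on the released structure — sum the simple-span end rotations:
  span DE: point load 150 at a = 5.8: Pab(L + a)/(6LEI) = 1262/EI
  span DE: UDL 33.5: wL³/(24EI) = 2179/EI
  span EF: UDL 23: wL³/(24EI) = 490.7/EI
  span EF: point load 24.8 at a = 1.33: Pab(L + b)/(6LEI) = 67.24/EI
  relative rotation θ_0 = (3440 + 557.9)/EI = 3998/EI
A unit hogging moment at E produces rotation L₁/(3EI) + L₂/(3EI) = 6.533/EI.
Slope continuity at E: θ_0 = M_E·6.533/EI, so M_E = 3998/6.533 = 612 kN·m (hogging).
Span DE, ΣM about D with M_E applied at E: R_E^{DE}·11.6 = 3124 + 612, so R_E^{DE} = 322.1 kN and R_D = 538.6 − 322.1 = 216.5 kN.
Span EF, ΣM about F: R_E^{EF}·8 = 901.4 + 612, so R_E^{EF} = 189.2 kN and R_F = 208.8 − 189.2 = 19.63 kN.
R_E = 322.1 + 189.2 = 511.2 kN.

R_E = 511.2 kN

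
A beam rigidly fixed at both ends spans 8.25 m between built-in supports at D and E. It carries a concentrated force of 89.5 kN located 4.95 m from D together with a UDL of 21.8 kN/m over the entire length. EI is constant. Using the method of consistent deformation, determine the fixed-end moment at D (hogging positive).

Release both end moments; the primary structure is a simply-supported span DE with redundants M_D and M_E.
End rotations of the released simple span under the applied load (×1/EI):
  at D: point load 89.5 at a = 4.95: Pab(L + b)/(6LEI) = 341.1/EI
  at E: point load 89.5 at a = 4.95: Pab(L + a)/(6LEI) = 389.9/EI
  at D: UDL 21.8: wL³/(24EI) = 510/EI
  at E: UDL 21.8: wL³/(24EI) = 510/EI
  θ_D0 = 851.2/EI,  θ_E0 = 899.9/EI
Flexibility coefficients: a unit moment at one end gives L/(3EI) there and L/(6EI) at the far end, so f₁₁ = f₂₂ = 2.75/EI and f₁₂ = f₂₁ = 1.375/EI.
Compatibility — zero rotation at each built-in end:
  2.75 M_D + 1.375 M_E = 851.2
  1.375 M_D + 2.75 M_E = 899.9
Solving the pair gives M_D = 194.5 kN·m and M_E = 230 kN·m (hogging).

M_D = 194.5 kN·m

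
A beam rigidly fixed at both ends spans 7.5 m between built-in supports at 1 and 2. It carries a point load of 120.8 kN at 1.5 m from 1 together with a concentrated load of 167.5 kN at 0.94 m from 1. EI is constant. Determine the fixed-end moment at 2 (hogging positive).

M_2 = 46.25 kN·m

Take the two fixed-end moments M_1, M_2 as redundants; the released structure is the simple span 12.
Simple-span end rotations at 1 and 2 under the given loads:
  at 1: point load 120.8 at a = 1.5: Pab(L + b)/(6LEI) = 326.2/EI
  at 2: point load 120.8 at a = 1.5: Pab(L + a)/(6LEI) = 217.4/EI
  at 1: point load 167.5 at a = 0.94: Pab(L + b)/(6LEI) = 322.7/EI
  at 2: point load 167.5 at a = 0.94: Pab(L + a)/(6LEI) = 193.7/EI
  θ_10 = 648.9/EI,  θ_20 = 411.2/EI
Flexibility coefficients: a unit moment at one end gives L/(3EI) there and L/(6EI) at the far end, so f₁₁ = f₂₂ = 2.5/EI and f₁₂ = f₂₁ = 1.25/EI.
Compatibility — zero rotation at each built-in end:
  2.5 M_1 + 1.25 M_2 = 648.9
  1.25 M_1 + 2.5 M_2 = 411.2
Solving the pair gives M_1 = 236.4 kN·m and M_2 = 46.25 kN·m (hogging).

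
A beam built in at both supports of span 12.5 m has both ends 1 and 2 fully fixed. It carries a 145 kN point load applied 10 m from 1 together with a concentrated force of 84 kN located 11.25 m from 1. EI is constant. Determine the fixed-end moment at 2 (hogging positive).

Take the two fixed-end moments M_1, M_2 as redundants; the released structure is the simple span 12.
End rotations of the released simple span under the applied load (×1/EI):
  at 1: point load 145 at a = 10: Pab(L + b)/(6LEI) = 725/EI
  at 2: point load 145 at a = 10: Pab(L + a)/(6LEI) = 1088/EI
  at 1: point load 84 at a = 11.25: Pab(L + b)/(6LEI) = 216.6/EI
  at 2: point load 84 at a = 11.25: Pab(L + a)/(6LEI) = 374.1/EI
  θ_10 = 941.6/EI,  θ_20 = 1462/EI
Flexibility coefficients: a unit moment at one end gives L/(3EI) there and L/(6EI) at the far end, so f₁₁ = f₂₂ = 4.167/EI and f₁₂ = f₂₁ = 2.083/EI.
Compatibility — zero rotation at each built-in end:
  4.167 M_1 + 2.083 M_2 = 941.6
  2.083 M_1 + 4.167 M_2 = 1462
Solving the pair gives M_1 = 67.45 kN·m and M_2 = 317.1 kN·m (hogging).

M_2 = 317.1 kN·m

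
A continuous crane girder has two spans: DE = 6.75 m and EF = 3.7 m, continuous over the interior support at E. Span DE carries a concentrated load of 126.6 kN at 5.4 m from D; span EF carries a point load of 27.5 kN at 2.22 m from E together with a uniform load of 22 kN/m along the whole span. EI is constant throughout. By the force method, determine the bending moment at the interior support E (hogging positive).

Take M_E as the redundant. Released structure: two simple spans DE and EF with a hinge at E.
Rotations at E on the released spans (each span's end-slope, ×1/EI):
  span DE: point load 126.6 at a = 5.4: Pab(L + a)/(6LEI) = 276.9/EI
  span EF: point load 27.5 at a = 2.22: Pab(L + b)/(6LEI) = 21.08/EI
  span EF: UDL 22: wL³/(24EI) = 46.43/EI
  relative rotation θ_0 = (276.9 + 67.51)/EI = 344.4/EI
A unit hogging moment at E produces rotation L₁/(3EI) + L₂/(3EI) = 3.483/EI.
Slope continuity at E: θ_0 = M_E·3.483/EI, so M_E = 344.4/3.483 = 98.87 kN·m (hogging).

M_E = 98.87 kN·m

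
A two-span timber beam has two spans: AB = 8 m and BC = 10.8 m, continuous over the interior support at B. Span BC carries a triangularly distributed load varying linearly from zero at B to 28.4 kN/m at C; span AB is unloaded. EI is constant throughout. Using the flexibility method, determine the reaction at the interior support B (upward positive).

Take M_B as the redundant. Released structure: two simple spans AB and BC with a hinge at B.
Discontinuity in slope at B on the released structure — sum the simple-span end rotations:
  span BC: triangular load, peak 28.4: 7w₀L³/(360EI) = 695.6/EI
  relative rotation θ_0 = (0 + 695.6)/EI = 695.6/EI
A unit hogging moment at B produces rotation L₁/(3EI) + L₂/(3EI) = 6.267/EI.
Slope continuity at B: θ_0 = M_B·6.267/EI, so M_B = 695.6/6.267 = 111 kN·m (hogging).
Span AB, ΣM about A with M_B applied at B: R_B^{AB}·8 = 0 + 111, so R_B^{AB} = 13.88 kN and R_A = 0 − 13.88 = -13.88 kN.
Span BC, ΣM about C: R_B^{BC}·10.8 = 552.1 + 111, so R_B^{BC} = 61.4 kN and R_C = 153.4 − 61.4 = 91.96 kN.
R_B = 13.88 + 61.4 = 75.27 kN.

R_B = 75.27 kN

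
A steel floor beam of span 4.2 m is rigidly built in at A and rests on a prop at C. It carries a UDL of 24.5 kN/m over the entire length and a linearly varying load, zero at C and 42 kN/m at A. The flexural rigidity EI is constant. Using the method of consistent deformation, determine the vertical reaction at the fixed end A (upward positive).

Choose R_C as the redundant. The primary structure is the cantilever fixed at A.
Free-end deflection of the primary structure under the applied loading (downward +):
  UDL 24.5: wL⁴/(8EI) = 953/EI
  triangular load, peak 42 at the fixed end: w₀L⁴/(30EI) = 435.6/EI
  δ_0 = 1389/EI
Flexibility coefficient — unit upward force at C: δ_{CC} = L³/(3EI) = 24.7/EI.
The prop prevents deflection at C: R_C = δ_0/δ_{CC} = 1389/24.7 = 56.23 kN.
Vertical equilibrium: R_A = ΣP − R_C = 191.1 − 56.23 = 134.9 kN.

R_A = 134.9 kN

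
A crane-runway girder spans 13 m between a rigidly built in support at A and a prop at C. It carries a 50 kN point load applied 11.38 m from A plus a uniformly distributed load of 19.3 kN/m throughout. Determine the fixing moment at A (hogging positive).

Remove the prop at C; the released (primary) structure is a cantilever built in at A.
Primary-structure tip deflection at C by superposition:
  point load 50 at a = 11.38: Pa²(3L − a)/(6EI) = 29808/EI
  UDL 19.3: wL⁴/(8EI) = 68903/EI
  δ_0 = 98711/EI
Tip deflection under a unit load at C: L³/(3EI) = 732.3/EI.
The prop prevents deflection at C: R_C = δ_0/δ_{CC} = 98711/732.3 = 134.8 kN.
Moment equilibrium about A: M_A = Σ(load moments about A) − R_C·L = 2200 − 134.8×13 = 447.6 kN·m.

M_A = 447.6 kN·m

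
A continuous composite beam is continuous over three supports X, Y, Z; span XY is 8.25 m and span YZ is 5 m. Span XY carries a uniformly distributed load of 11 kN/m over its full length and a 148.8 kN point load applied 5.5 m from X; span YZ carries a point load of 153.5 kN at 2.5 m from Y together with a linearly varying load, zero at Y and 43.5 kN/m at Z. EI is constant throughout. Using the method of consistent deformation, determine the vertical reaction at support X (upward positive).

R_X = 61.27 kN

Take M_Y as the redundant. Released structure: two simple spans XY and YZ with a hinge at Y.
Rotations at Y on the released spans (each span's end-slope, ×1/EI):
  span XY: UDL 11: wL³/(24EI) = 257.4/EI
  span XY: point load 148.8 at a = 5.5: Pab(L + a)/(6LEI) = 625.2/EI
  span YZ: point load 153.5 at a = 2.5: Pab(L + b)/(6LEI) = 239.8/EI
  span YZ: triangular load, peak 43.5: 7w₀L³/(360EI) = 105.7/EI
  relative rotation θ_0 = (882.5 + 345.6)/EI = 1228/EI
A unit hogging moment at Y produces rotation L₁/(3EI) + L₂/(3EI) = 4.417/EI.
Compatibility: M_Y·(L₁+L₂)/(3EI) = θ_0, giving M_Y = 278.1 kN·m (hogging).
Span XY, ΣM about X with M_Y applied at Y: R_Y^{XY}·8.25 = 1193 + 278.1, so R_Y^{XY} = 178.3 kN and R_X = 239.6 − 178.3 = 61.27 kN.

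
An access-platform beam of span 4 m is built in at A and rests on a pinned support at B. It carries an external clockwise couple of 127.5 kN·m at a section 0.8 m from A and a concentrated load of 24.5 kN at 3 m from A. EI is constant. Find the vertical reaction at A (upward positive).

Release the roller at B. Primary structure: cantilever fixed at A.
Free-end deflection of the primary structure under the applied loading (downward +):
  clockwise couple 127.5 at a = 0.8: M₀a(2L − a)/(2EI) = 367.2/EI
  point load 24.5 at a = 3: Pa²(3L − a)/(6EI) = 330.8/EI
  δ_0 = 698/EI
Flexibility coefficient — unit upward force at B: δ_{BB} = L³/(3EI) = 21.33/EI.
The prop prevents deflection at B: R_B = δ_0/δ_{BB} = 698/21.33 = 32.72 kN.
Vertical equilibrium: R_A = ΣP − R_B = 24.5 − 32.72 = -8.216 kN.

R_A = -8.216 kN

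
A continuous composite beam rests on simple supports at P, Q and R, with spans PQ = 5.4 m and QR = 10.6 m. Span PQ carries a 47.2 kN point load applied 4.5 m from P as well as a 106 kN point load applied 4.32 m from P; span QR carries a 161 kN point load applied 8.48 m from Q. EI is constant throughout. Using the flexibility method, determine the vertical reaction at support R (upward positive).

Take M_Q as the redundant. Released structure: two simple spans PQ and QR with a hinge at Q.
End slopes at the hinge Q, treating each span as simply supported:
  span PQ: point load 47.2 at a = 4.5: Pab(L + a)/(6LEI) = 58.41/EI
  span PQ: point load 106 at a = 4.32: Pab(L + a)/(6LEI) = 148.4/EI
  span QR: point load 161 at a = 8.48: Pab(L + b)/(6LEI) = 578.9/EI
  relative rotation θ_0 = (206.8 + 578.9)/EI = 785.7/EI
A unit hogging moment at Q produces rotation L₁/(3EI) + L₂/(3EI) = 5.333/EI.
Slope continuity at Q: θ_0 = M_Q·5.333/EI, so M_Q = 785.7/5.333 = 147.3 kN·m (hogging).
Span QR, ΣM about R: R_Q^{QR}·10.6 = 341.3 + 147.3, so R_Q^{QR} = 46.1 kN and R_R = 161 − 46.1 = 114.9 kN.

R_R = 114.9 kN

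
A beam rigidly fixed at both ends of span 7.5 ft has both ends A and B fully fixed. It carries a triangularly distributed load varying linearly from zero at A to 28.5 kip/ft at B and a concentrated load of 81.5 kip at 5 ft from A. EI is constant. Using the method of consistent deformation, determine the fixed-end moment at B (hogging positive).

Release both end moments; the primary structure is a simply-supported span AB with redundants M_A and M_B.
Simple-span end rotations at A and B under the given loads:
  at A: triangular load, peak 28.5: 7w₀L³/(360EI) = 233.8/EI
  at B: triangular load, peak 28.5: w₀L³/(45EI) = 267.2/EI
  at A: point load 81.5 at a = 5: Pab(L + b)/(6LEI) = 226.4/EI
  at B: point load 81.5 at a = 5: Pab(L + a)/(6LEI) = 283/EI
  θ_A0 = 460.2/EI,  θ_B0 = 550.2/EI
Flexibility coefficients: a unit moment at one end gives L/(3EI) there and L/(6EI) at the far end, so f₁₁ = f₂₂ = 2.5/EI and f₁₂ = f₂₁ = 1.25/EI.
Compatibility — zero rotation at each built-in end:
  2.5 M_A + 1.25 M_B = 460.2
  1.25 M_A + 2.5 M_B = 550.2
Solving the pair gives M_A = 98.72 kip·ft and M_B = 170.7 kip·ft (hogging).

M_B = 170.7 kip·ft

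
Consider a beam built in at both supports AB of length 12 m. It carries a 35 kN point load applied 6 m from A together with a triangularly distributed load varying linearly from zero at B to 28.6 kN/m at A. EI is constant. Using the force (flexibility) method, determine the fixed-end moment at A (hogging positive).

M_A = 258.4 kN·m

Release both end moments; the primary structure is a simply-supported span AB with redundants M_A and M_B.
End rotations of the released simple span under the applied load (×1/EI):
  at A: point load 35 at a = 6: Pab(L + b)/(6LEI) = 315/EI
  at B: point load 35 at a = 6: Pab(L + a)/(6LEI) = 315/EI
  at A: triangular load, peak 28.6: w₀L³/(45EI) = 1098/EI
  at B: triangular load, peak 28.6: 7w₀L³/(360EI) = 961/EI
  θ_A0 = 1413/EI,  θ_B0 = 1276/EI
Flexibility coefficients: a unit moment at one end gives L/(3EI) there and L/(6EI) at the far end, so f₁₁ = f₂₂ = 4/EI and f₁₂ = f₂₁ = 2/EI.
Compatibility — zero rotation at each built-in end:
  4 M_A + 2 M_B = 1413
  2 M_A + 4 M_B = 1276
Solving the pair gives M_A = 258.4 kN·m and M_B = 189.8 kN·m (hogging).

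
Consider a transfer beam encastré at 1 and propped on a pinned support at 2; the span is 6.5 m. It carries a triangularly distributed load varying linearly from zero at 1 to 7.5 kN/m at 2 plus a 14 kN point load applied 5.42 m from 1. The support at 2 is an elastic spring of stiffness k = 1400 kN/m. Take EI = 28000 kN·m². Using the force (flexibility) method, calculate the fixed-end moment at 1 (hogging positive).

Remove the prop at 2; the released (primary) structure is a cantilever built in at 1.
Deflection at 2 on the released cantilever, summing each load's contribution:
  triangular load, peak 7.5 at the free end: 11w₀L⁴/(120EI) = 1227/EI
  point load 14 at a = 5.42: Pa²(3L − a)/(6EI) = 965.1/EI
  δ_0 = 2192/EI
Tip deflection under a unit load at 2: L³/(3EI) = 91.54/EI.
With EI = 28000 kN·m²: δ_0 = 0.078298 m and δ_{22} = 0.003269 m/kN.
Compatibility — the spring shortens by R_2/k under the reaction it provides: δ_0 − R_2·δ_{22} = R_2/k. With 1/k = 0.000714 m/kN, R_2 = δ_0 / (δ_{22} + 1/k) = 0.078298 / (0.003269 + 0.000714) = 19.65 kN.
Moment equilibrium about 1: M_1 = Σ(load moments about 1) − R_2·L = 181.5 − 19.65×6.5 = 53.75 kN·m.

M_1 = 53.75 kN·m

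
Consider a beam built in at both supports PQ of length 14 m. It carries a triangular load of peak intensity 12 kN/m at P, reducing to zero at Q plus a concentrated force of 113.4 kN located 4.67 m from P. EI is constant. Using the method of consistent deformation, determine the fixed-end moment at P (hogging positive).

Take the two fixed-end moments M_P, M_Q as redundants; the released structure is the simple span PQ.
End rotations of the released simple span under the applied load (×1/EI):
  at P: triangular load, peak 12: w₀L³/(45EI) = 731.7/EI
  at Q: triangular load, peak 12: 7w₀L³/(360EI) = 640.3/EI
  at P: point load 113.4 at a = 4.67: Pab(L + b)/(6LEI) = 1372/EI
  at Q: point load 113.4 at a = 4.67: Pab(L + a)/(6LEI) = 1098/EI
  θ_P0 = 2104/EI,  θ_Q0 = 1738/EI
Flexibility coefficients: a unit moment at one end gives L/(3EI) there and L/(6EI) at the far end, so f₁₁ = f₂₂ = 4.667/EI and f₁₂ = f₂₁ = 2.333/EI.
Compatibility — zero rotation at each built-in end:
  4.667 M_P + 2.333 M_Q = 2104
  2.333 M_P + 4.667 M_Q = 1738
Solving the pair gives M_P = 352.8 kN·m and M_Q = 196.1 kN·m (hogging).

M_P = 352.8 kN·m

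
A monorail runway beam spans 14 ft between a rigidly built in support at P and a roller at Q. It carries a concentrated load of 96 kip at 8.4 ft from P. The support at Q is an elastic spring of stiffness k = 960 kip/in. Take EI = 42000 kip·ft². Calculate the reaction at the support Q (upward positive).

R_Q = 41.31 kip

Remove the prop at Q; the released (primary) structure is a cantilever built in at P.
Primary-structure tip deflection at Q by superposition:
  point load 96 at a = 8.4: Pa²(3L − a)/(6EI) = 37933/EI
Flexibility coefficient — unit upward force at Q: δ_{QQ} = L³/(3EI) = 914.7/EI.
With EI = 42000 kip·ft²: δ_0 = 0.90317 ft and δ_{QQ} = 0.021778 ft/kip.
Compatibility — the spring shortens by R_Q/k under the reaction it provides: δ_0 − R_Q·δ_{QQ} = R_Q/k. With 1/k = 1/(960×12) ft/kip = 0.000087 ft/kip, R_Q = δ_0 / (δ_{QQ} + 1/k) = 0.90317 / (0.021778 + 0.000087) = 41.31 kip.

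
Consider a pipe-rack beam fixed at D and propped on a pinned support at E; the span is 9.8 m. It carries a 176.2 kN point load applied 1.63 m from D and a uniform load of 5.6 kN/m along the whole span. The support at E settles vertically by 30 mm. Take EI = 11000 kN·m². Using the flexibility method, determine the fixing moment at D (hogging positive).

M_D = 297.1 kN·m

Remove the prop at E; the released (primary) structure is a cantilever built in at D.
Primary-structure tip deflection at E by superposition:
  point load 176.2 at a = 1.63: Pa²(3L − a)/(6EI) = 2167/EI
  UDL 5.6: wL⁴/(8EI) = 6457/EI
  δ_0 = 8623/EI
Flexibility coefficient — unit upward force at E: δ_{EE} = L³/(3EI) = 313.7/EI.
With EI = 11000 kN·m²: δ_0 = 0.78394 m and δ_{EE} = 0.028521 m/kN.
Compatibility — the beam at E must follow the support down by 0.03 m: δ_0 − R_E·δ_{EE} = 0.03, so R_E = (0.78394 − 0.03)/0.028521 = 26.43 kN.
Moment equilibrium about D: M_D = Σ(load moments about D) − R_E·L = 556.1 − 26.43×9.8 = 297.1 kN·m.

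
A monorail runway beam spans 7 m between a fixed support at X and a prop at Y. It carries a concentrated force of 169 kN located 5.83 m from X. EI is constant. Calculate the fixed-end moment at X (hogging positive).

Take the reaction at Y as the redundant and release it; the primary structure is a cantilever fixed at X.
Downward deflection at the released point Y due to the loads:
  point load 169 at a = 5.83: Pa²(3L − a)/(6EI) = 14523/EI
Tip deflection under a unit load at Y: L³/(3EI) = 114.3/EI.
The prop prevents deflection at Y: R_Y = δ_0/δ_{YY} = 14523/114.3 = 127 kN.
Moment equilibrium about X: M_X = Σ(load moments about X) − R_Y·L = 985.3 − 127×7 = 96.1 kN·m.

M_X = 96.1 kN·m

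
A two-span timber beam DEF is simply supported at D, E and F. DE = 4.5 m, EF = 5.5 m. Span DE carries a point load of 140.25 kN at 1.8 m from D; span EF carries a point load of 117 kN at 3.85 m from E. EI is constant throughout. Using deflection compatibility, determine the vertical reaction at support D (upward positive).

Insert a hinge at E; M_E is the redundant, and each span becomes simply supported.
Rotations at E on the released spans (each span's end-slope, ×1/EI):
  span DE: point load 140.25 at a = 1.8: Pab(L + a)/(6LEI) = 159/EI
  span EF: point load 117 at a = 3.85: Pab(L + b)/(6LEI) = 161/EI
  relative rotation θ_0 = (159 + 161)/EI = 320.1/EI
A unit hogging moment at E produces rotation L₁/(3EI) + L₂/(3EI) = 3.333/EI.
Compatibility: M_E·(L₁+L₂)/(3EI) = θ_0, giving M_E = 96.02 kN·m (hogging).
Span DE, ΣM about D with M_E applied at E: R_E^{DE}·4.5 = 252.4 + 96.02, so R_E^{DE} = 77.44 kN and R_D = 140.2 − 77.44 = 62.81 kN.

R_D = 62.81 kN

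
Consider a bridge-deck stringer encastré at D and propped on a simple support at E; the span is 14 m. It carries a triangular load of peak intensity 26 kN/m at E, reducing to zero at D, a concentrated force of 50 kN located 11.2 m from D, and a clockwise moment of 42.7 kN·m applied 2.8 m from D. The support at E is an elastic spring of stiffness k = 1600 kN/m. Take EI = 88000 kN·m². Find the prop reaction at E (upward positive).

R_E = 129.2 kN

Release the roller at E. Primary structure: cantilever fixed at D.
Free-end deflection of the primary structure under the applied loading (downward +):
  triangular load, peak 26 at the free end: 11w₀L⁴/(120EI) = 91558/EI
  point load 50 at a = 11.2: Pa²(3L − a)/(6EI) = 32196/EI
  clockwise couple 42.7 at a = 2.8: M₀a(2L − a)/(2EI) = 1506/EI
  δ_0 = 125261/EI
Tip deflection under a unit load at E: L³/(3EI) = 914.7/EI.
With EI = 88000 kN·m²: δ_0 = 1.4234 m and δ_{EE} = 0.010394 m/kN.
Compatibility — the spring shortens by R_E/k under the reaction it provides: δ_0 − R_E·δ_{EE} = R_E/k. With 1/k = 0.000625 m/kN, R_E = δ_0 / (δ_{EE} + 1/k) = 1.4234 / (0.010394 + 0.000625) = 129.2 kN.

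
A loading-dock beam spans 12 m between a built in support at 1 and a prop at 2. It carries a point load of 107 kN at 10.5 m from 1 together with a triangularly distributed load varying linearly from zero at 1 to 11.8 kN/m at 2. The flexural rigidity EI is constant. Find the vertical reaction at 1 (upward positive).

Release the roller at 2. Primary structure: cantilever fixed at 1.
Downward deflection at the released point 2 due to the loads:
  point load 107 at a = 10.5: Pa²(3L − a)/(6EI) = 50136/EI
  triangular load, peak 11.8 at the free end: 11w₀L⁴/(120EI) = 22429/EI
  δ_0 = 72566/EI
Tip deflection under a unit load at 2: L³/(3EI) = 576/EI.
Compatibility at 2: δ_0 − R_2·δ_{22} = 0, so R_2 = 72566/576 = 126 kN.
Vertical equilibrium: R_1 = ΣP − R_2 = 177.8 − 126 = 51.82 kN.

R_1 = 51.82 kN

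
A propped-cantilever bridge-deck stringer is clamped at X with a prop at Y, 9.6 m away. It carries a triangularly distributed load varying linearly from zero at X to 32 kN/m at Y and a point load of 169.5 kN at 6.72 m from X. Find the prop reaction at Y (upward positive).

Take the reaction at Y as the redundant and release it; the primary structure is a cantilever fixed at X.
Downward deflection at the released point Y due to the loads:
  triangular load, peak 32 at the free end: 11w₀L⁴/(120EI) = 24914/EI
  point load 169.5 at a = 6.72: Pa²(3L − a)/(6EI) = 28168/EI
  δ_0 = 53082/EI
Tip deflection under a unit load at Y: L³/(3EI) = 294.9/EI.
Compatibility at Y: δ_0 − R_Y·δ_{YY} = 0, so R_Y = 53082/294.9 = 180 kN.

R_Y = 180 kN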